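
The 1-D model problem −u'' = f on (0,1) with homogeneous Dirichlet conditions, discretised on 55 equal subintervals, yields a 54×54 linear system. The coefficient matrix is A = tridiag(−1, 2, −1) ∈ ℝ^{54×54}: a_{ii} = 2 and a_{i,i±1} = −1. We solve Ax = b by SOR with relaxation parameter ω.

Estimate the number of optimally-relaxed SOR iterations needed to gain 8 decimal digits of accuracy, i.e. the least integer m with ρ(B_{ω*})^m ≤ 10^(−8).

ρ_J = max_k |cos(kπ/55)| = cos(π/55) = 0.9983691
√(1−ρ_J²) = |sin(π/55)| = 0.0570888
[ω*] 2 ÷ (1 + 0.0570888) = 2 ÷ 1.0570888 = 1.8919886.
Hence ρ(B_{ω*}) = 1.8919886 − 1 = 0.8919886.
Need (0.8919886)^m ≤ 10^(−8): m ≥ 8·ln10/|ln 0.8919886| = 18.4207/0.114302 = 161.158 ⇒ m = 162.

m = 162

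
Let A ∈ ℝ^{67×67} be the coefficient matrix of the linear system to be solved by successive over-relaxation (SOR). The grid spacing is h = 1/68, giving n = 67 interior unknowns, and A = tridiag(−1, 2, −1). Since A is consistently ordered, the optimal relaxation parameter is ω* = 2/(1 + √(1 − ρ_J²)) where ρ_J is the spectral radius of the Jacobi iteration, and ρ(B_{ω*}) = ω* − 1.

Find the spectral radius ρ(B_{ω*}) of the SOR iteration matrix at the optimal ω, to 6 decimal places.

ρ_J = max_k |cos(kπ/68)| = cos(π/68) = 0.998933
√(1−ρ_J²) = |sin(π/68)| = 0.0461835
ω* = 2/(1+0.0461835) = 1.911711
ρ_SOR = ω* − 1 = 1.911711 − 1 = 0.911711.

ρ_SOR = 0.911711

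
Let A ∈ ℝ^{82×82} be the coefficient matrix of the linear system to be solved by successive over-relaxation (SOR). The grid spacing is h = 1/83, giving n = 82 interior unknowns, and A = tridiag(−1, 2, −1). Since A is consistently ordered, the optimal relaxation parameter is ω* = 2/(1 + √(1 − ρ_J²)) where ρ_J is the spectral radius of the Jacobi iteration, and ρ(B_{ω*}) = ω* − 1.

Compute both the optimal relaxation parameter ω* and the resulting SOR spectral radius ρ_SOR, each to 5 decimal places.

½·tridiag(1,0,1) at n=82: λ_k = cos(kπ/83); max |λ| at k=1 ⇒ ρ_J = cos(π/83) ≈ 0.99928.
1 − cos²(π/83) = sin²(π/83) ⇒ √(1−ρ_J²) = sin(π/83) = 0.037841.
Young: ω* = 2/(1+√(1−ρ_J²)) = 2/(1+0.037841) = 2/1.037841 = 1.92708.
At ω = 1.92708 every |λ(B_ω)| = ω−1, so ρ_SOR = 0.92708.

ω* = 1.92708, ρ_SOR = 0.92708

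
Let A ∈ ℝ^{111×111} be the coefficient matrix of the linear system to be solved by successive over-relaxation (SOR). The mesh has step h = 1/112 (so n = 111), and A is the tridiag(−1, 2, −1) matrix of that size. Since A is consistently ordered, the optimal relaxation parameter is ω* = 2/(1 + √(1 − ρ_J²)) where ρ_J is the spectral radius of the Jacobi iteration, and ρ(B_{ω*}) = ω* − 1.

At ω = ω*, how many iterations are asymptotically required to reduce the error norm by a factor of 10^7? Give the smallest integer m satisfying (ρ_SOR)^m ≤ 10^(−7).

ρ_J = max_k |cos(kπ/112)| = cos(π/112) = 0.9996066
root = sin(π/112) = 0.0280463  (since 1−cos² = sin²).
ω* = 2 / (1 + 0.0280463) = 2 / 1.0280463 ≈ 1.9454377.
Hence ρ(B_{ω*}) = 1.9454377 − 1 = 0.9454377.
m ≥ 7·ln10 / (−ln 0.9454377) = 287.273; smallest integer m = 288.

m = 288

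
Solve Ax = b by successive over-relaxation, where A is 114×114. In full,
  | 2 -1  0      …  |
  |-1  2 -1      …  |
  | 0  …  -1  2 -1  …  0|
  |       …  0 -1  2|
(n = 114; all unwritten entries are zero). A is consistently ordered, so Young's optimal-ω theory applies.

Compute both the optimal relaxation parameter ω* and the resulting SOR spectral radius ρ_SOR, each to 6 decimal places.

ω* = 1.946823, ρ_SOR = 0.946823

B_J for the 114×114 system has eigenvalues cos(kπ/115); ρ_J = cos(π/115) = 0.999627.
√(1−ρ_J²) = |sin(π/115)| = 0.0273148
ω* = 2/(1 + 0.0273148) = 2/1.0273148 = 1.946823.
and ρ(B_{ω*}) = 1.946823 − 1 = 0.946823.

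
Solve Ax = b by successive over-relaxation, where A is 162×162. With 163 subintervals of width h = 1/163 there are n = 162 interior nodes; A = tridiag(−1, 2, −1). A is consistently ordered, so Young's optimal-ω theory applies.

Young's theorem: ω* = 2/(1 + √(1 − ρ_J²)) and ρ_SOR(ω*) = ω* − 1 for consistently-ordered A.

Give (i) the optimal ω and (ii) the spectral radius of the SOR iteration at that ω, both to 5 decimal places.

B_J for the 162×162 system has eigenvalues cos(kπ/163); ρ_J = cos(π/163) = 0.99981.
root = sin(π/163) = 0.019272  (since 1−cos² = sin²).
ω* = 2/(1 + 0.019272) = 2/1.019272 = 1.96218.
[ρ_SOR] ω* − 1 = 0.96218.

ω* = 1.96218, ρ_SOR = 0.96218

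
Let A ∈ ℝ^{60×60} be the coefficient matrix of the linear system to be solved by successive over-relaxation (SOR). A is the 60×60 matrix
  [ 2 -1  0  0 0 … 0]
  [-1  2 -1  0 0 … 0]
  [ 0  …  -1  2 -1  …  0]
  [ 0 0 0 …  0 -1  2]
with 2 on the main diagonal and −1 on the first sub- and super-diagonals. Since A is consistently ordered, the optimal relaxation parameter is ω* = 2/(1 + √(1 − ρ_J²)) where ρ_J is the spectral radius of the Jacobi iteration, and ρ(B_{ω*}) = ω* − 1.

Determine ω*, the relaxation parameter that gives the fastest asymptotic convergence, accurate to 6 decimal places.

ω* = 1.902083

B_J for the 60×60 system has eigenvalues cos(kπ/61); ρ_J = cos(π/61) = 0.998674.
root = sin(π/61) = 0.0514788  (since 1−cos² = sin²).
So ω* = 2/1.0514788 = 1.902083 (Young).
and ρ(B_{ω*}) = 1.902083 − 1 = 0.902083.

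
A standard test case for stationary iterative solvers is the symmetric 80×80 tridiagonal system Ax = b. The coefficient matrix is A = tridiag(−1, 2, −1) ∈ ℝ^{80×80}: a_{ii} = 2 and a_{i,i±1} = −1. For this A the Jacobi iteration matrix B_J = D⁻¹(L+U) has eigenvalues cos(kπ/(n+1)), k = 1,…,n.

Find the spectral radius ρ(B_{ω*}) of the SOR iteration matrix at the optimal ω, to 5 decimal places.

ρ_J = max_k |cos(kπ/81)| = cos(π/81) = 0.99925
√(1 − cos²(π/81)) = sin(π/81) ≈ 0.038775.
Then 2/(1+√(1−ρ_J²)) = 2/(1+0.038775); ω* = 2/1.038775 = 1.92534.
Hence ρ(B_{ω*}) = 1.92534 − 1 = 0.92534.

ρ_SOR = 0.92534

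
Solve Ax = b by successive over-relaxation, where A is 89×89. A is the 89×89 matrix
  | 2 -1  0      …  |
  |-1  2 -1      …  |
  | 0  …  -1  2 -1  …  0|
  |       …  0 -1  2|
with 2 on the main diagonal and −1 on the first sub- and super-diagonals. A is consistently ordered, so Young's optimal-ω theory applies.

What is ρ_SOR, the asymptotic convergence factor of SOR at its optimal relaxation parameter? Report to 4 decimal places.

With n=89, ρ(Jacobi) = cos(π/90) = 0.9994.
root = sin(π/90) = 0.03490  (since 1−cos² = sin²).
Young: ω* = 2/(1+√(1−ρ_J²)) = 2/(1+0.03490) = 2/1.03490 = 1.9326.
and ρ(B_{ω*}) = 1.9326 − 1 = 0.9326.

ρ_SOR = 0.9326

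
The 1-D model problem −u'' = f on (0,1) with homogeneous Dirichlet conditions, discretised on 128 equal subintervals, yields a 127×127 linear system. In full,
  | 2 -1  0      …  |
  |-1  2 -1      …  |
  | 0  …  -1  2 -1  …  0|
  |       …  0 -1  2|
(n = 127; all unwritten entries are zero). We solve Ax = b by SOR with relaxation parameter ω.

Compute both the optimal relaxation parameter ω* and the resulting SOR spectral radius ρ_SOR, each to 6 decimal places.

ω* = 1.952093, ρ_SOR = 0.952093

B_J for the 127×127 system has eigenvalues cos(kπ/128); ρ_J = cos(π/128) = 0.999699.
root = sin(π/128) = 0.0245412  (since 1−cos² = sin²).
Young: ω* = 2/(1+√(1−ρ_J²)) = 2/(1+0.0245412) = 2/1.0245412 = 1.952093.
At ω = 1.952093 every |λ(B_ω)| = ω−1, so ρ_SOR = 0.952093.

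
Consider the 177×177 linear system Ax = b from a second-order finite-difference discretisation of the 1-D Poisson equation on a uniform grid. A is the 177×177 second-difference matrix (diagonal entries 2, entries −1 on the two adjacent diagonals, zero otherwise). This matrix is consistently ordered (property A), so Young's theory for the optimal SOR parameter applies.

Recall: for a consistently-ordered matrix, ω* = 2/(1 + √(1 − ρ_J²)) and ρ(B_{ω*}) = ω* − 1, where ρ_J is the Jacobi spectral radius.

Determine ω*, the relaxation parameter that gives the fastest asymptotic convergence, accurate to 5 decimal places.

ω* = 1.96532

With n=177, ρ(Jacobi) = cos(π/178) = 0.99984.
1 − cos²(π/178) = sin²(π/178) ⇒ √(1−ρ_J²) = sin(π/178) = 0.017648.
Then 2/(1+√(1−ρ_J²)) = 2/(1+0.017648); ω* = 2/1.017648 = 1.96532.
and ρ(B_{ω*}) = 1.96532 − 1 = 0.96532.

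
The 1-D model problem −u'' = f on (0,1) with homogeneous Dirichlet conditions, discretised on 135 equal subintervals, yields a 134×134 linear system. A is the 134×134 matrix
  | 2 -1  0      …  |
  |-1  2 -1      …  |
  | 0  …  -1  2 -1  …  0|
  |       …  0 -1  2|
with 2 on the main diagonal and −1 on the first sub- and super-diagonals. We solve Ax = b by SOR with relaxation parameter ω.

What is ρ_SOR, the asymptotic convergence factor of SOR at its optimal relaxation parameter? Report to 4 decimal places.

[ρ_J] n=134: ρ(B_J) = cos(π/(n+1)) = cos(π/135) = 0.9997.
√(1 − cos²(π/135)) = sin(π/135) ≈ 0.02327.
ω* = 2/(1 + 0.02327) = 2/1.02327 = 1.9545.
ρ_SOR = ω* − 1 = 1.9545 − 1 = 0.9545.

ρ_SOR = 0.9545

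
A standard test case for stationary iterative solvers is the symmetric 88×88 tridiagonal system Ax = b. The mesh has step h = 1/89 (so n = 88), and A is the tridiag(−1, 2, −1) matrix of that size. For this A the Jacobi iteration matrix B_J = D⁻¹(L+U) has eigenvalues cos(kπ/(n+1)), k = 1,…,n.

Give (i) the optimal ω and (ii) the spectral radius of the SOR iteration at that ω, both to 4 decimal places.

n=88: λ(B_J) = 1 − λ(A)/2 = cos(kπ/89); k=1 gives ρ_J = 0.9994.
root = sin(π/89) = 0.03529  (since 1−cos² = sin²).
ω* = 2/(1+0.03529) = 1.9318
[ρ_SOR] ω* − 1 = 0.9318.

ω* = 1.9318, ρ_SOR = 0.9318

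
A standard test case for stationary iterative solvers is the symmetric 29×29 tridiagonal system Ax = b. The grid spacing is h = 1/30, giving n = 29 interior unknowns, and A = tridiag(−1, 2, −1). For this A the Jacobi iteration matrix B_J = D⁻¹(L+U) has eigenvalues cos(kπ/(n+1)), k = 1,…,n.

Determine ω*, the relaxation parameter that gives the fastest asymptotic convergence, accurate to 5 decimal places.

spectrum of D⁻¹(L+U) = {cos(kπ/30) : 1≤k≤29}; ρ_J = cos(π/30) = 0.99452.
√(1 − cos²(π/30)) = sin(π/30) ≈ 0.104528.
Then 2/(1+√(1−ρ_J²)) = 2/(1+0.104528); ω* = 2/1.104528 = 1.81073.
Hence ρ(B_{ω*}) = 1.81073 − 1 = 0.81073.

ω* = 1.81073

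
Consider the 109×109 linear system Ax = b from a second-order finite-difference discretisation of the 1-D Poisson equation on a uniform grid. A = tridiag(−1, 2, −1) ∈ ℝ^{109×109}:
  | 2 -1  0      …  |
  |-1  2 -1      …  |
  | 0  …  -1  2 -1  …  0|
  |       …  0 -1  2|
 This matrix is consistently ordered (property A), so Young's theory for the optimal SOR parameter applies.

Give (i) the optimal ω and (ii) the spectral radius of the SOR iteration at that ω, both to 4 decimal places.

[ρ_J] n=109: ρ(B_J) = cos(π/(n+1)) = cos(π/110) = 0.9996.
√(1−ρ_J²) simplifies to sin(π/110) = 0.02856.
So ω* = 2/1.02856 = 1.9445 (Young).
ρ_SOR = ω* − 1 ≈ 0.9445.

ω* = 1.9445, ρ_SOR = 0.9445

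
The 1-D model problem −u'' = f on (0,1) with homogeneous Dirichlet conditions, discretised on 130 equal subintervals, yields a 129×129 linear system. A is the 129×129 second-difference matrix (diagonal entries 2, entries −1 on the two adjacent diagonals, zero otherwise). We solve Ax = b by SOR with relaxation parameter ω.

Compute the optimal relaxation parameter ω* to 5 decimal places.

ω* = 1.95281

n=129: λ(B_J) = 1 − λ(A)/2 = cos(kπ/130); k=1 gives ρ_J = 0.99971.
√(1−ρ_J²) simplifies to sin(π/130) = 0.024164.
[ω*] 2 ÷ (1 + 0.024164) = 2 ÷ 1.024164 = 1.95281.
Hence ρ(B_{ω*}) = 1.95281 − 1 = 0.95281.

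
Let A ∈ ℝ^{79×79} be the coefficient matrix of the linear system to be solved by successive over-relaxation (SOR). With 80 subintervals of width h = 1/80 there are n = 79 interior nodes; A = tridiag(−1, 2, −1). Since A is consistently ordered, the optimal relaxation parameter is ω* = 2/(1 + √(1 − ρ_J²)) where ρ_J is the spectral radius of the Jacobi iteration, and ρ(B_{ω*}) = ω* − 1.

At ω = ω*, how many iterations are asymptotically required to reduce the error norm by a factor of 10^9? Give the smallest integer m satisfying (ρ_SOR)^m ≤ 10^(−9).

ρ_J = max_k |cos(kπ/80)| = cos(π/80) = 0.9992290
root = sin(π/80) = 0.0392598  (since 1−cos² = sin²).
ω* = 2/(1+0.0392598) = 1.9244466
ρ(B_{ω*}) = ω*−1 = 0.9244466
m ≥ 9·ln10 / (−ln 0.9244466) = 263.789; smallest integer m = 264.

m = 264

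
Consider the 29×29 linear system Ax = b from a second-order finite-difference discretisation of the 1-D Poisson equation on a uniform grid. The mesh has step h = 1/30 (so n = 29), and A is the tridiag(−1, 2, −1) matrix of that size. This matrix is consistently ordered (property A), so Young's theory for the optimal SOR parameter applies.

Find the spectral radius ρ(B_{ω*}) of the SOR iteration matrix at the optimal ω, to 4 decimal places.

ρ_SOR = 0.8107

spectrum of D⁻¹(L+U) = {cos(kπ/30) : 1≤k≤29}; ρ_J = cos(π/30) = 0.9945.
√(1−ρ_J²) simplifies to sin(π/30) = 0.10453.
Young: ω* = 2/(1+√(1−ρ_J²)) = 2/(1+0.10453) = 2/1.10453 = 1.8107.
At ω = 1.8107 every |λ(B_ω)| = ω−1, so ρ_SOR = 0.8107.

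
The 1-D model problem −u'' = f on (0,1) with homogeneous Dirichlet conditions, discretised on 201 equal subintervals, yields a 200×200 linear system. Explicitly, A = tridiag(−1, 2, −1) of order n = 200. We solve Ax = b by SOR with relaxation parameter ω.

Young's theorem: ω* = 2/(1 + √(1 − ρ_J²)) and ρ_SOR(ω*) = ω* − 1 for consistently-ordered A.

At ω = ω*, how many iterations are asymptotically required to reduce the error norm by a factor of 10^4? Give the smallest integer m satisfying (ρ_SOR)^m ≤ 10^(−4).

[ρ_J] n=200: ρ(B_J) = cos(π/(n+1)) = cos(π/201) = 0.9998779.
1 − cos²(π/201) = sin²(π/201) ⇒ √(1−ρ_J²) = sin(π/201) = 0.0156292.
Young: ω* = 2/(1+√(1−ρ_J²)) = 2/(1+0.0156292) = 2/1.0156292 = 1.9692226.
At ω = 1.9692226 every |λ(B_ω)| = ω−1, so ρ_SOR = 0.9692226.
Need (0.9692226)^m ≤ 10^(−4): m ≥ 4·ln10/|ln 0.9692226| = 9.21034/0.031261 = 294.627 ⇒ m = 295.

m = 295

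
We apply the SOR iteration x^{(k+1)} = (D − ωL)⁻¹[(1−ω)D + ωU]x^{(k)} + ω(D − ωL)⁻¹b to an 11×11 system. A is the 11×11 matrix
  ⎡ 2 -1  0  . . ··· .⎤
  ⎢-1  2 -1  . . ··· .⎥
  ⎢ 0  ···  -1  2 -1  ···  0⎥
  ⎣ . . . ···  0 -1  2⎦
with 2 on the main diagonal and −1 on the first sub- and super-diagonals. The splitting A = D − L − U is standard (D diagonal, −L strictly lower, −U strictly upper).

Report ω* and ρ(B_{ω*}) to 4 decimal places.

ω* = 1.5888, ρ_SOR = 0.5888

With n=11, ρ(Jacobi) = cos(π/12) = 0.9659.
√(1 − cos²(π/12)) = sin(π/12) ≈ 0.25882.
[ω*] 2 ÷ (1 + 0.25882) = 2 ÷ 1.25882 = 1.5888.
[ρ_SOR] ω* − 1 = 0.5888.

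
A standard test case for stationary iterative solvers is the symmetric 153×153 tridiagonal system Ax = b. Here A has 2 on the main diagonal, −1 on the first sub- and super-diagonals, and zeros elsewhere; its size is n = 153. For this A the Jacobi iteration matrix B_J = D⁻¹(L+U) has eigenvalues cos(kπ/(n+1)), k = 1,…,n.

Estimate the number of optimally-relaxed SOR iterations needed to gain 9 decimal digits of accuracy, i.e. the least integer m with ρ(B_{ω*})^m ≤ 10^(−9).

spectrum of D⁻¹(L+U) = {cos(kπ/154) : 1≤k≤153}; ρ_J = cos(π/154) = 0.9997919.
root = sin(π/154) = 0.0203985  (since 1−cos² = sin²).
ω* = 2 / (1 + 0.0203985) = 2 / 1.0203985 ≈ 1.9600186.
ρ_SOR = ω* − 1 = 1.9600186 − 1 = 0.9600186.
ρ_SOR^m ≤ 10^(−9) ⇔ m ≥ 9·ln10/(−ln 0.9600186) = 20.7233/0.0408026 = 507.892; m = ⌈507.892⌉ = 508.

m = 508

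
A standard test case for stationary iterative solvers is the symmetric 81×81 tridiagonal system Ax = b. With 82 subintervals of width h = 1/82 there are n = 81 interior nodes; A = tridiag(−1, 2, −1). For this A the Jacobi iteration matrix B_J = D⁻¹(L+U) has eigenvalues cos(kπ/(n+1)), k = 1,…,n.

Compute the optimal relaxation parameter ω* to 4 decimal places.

B_J for the 81×81 system has eigenvalues cos(kπ/82); ρ_J = cos(π/82) = 0.9993.
√(1−ρ_J²) = |sin(π/82)| = 0.03830
ω* = 2 / (1 + 0.03830) = 2 / 1.03830 ≈ 1.9262.
Hence ρ(B_{ω*}) = 1.9262 − 1 = 0.9262.

ω* = 1.9262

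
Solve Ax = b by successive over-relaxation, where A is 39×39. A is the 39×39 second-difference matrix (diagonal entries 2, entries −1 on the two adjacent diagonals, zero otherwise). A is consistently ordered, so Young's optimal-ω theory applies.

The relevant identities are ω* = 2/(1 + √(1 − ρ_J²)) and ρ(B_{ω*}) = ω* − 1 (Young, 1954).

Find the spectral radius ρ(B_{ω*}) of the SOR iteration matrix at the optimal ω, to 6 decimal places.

ρ_J = max_k |cos(kπ/40)| = cos(π/40) = 0.996917
√(1 − cos²(π/40)) = sin(π/40) ≈ 0.0784591.
Then 2/(1+√(1−ρ_J²)) = 2/(1+0.0784591); ω* = 2/1.0784591 = 1.854498.
At ω = 1.854498 every |λ(B_ω)| = ω−1, so ρ_SOR = 0.854498.

ρ_SOR = 0.854498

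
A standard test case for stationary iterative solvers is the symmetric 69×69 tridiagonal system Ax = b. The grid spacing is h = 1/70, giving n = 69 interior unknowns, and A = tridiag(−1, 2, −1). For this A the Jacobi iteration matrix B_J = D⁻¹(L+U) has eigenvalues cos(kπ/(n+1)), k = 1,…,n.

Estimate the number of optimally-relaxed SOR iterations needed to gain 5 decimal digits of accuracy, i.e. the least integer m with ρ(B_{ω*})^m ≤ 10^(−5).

m = 129

B_J for the 69×69 system has eigenvalues cos(kπ/70); ρ_J = cos(π/70) = 0.9989931.
√(1−ρ_J²) simplifies to sin(π/70) = 0.0448648.
So ω* = 2/1.0448648 = 1.9141232 (Young).
and ρ(B_{ω*}) = 1.9141232 − 1 = 0.9141232.
(0.9141232)^m ≤ 10^{−5}  ⇒  m·ln(0.9141232) ≤ −5·ln10  ⇒  m ≥ 128.220  ⇒  m = 129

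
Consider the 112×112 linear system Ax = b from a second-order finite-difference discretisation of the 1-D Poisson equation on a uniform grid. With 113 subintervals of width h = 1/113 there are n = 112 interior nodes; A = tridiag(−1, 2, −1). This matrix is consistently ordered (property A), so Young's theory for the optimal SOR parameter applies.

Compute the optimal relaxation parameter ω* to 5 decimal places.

ω* = 1.94591

½·tridiag(1,0,1) at n=112: λ_k = cos(kπ/113); max |λ| at k=1 ⇒ ρ_J = cos(π/113) ≈ 0.99961.
√(1−ρ_J²) simplifies to sin(π/113) = 0.027798.
[ω*] 2 ÷ (1 + 0.027798) = 2 ÷ 1.027798 = 1.94591.
At ω = 1.94591 every |λ(B_ω)| = ω−1, so ρ_SOR = 0.94591.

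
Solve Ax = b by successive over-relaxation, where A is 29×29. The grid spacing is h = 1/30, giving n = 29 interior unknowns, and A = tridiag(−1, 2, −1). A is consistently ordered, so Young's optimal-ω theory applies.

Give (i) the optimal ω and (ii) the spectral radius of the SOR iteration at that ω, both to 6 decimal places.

[ρ_J] n=29: ρ(B_J) = cos(π/(n+1)) = cos(π/30) = 0.994522.
root = sin(π/30) = 0.1045285  (since 1−cos² = sin²).
ω* = 2 / (1 + 0.1045285) = 2 / 1.1045285 ≈ 1.810727.
[ρ_SOR] ω* − 1 = 0.810727.

ω* = 1.810727, ρ_SOR = 0.810727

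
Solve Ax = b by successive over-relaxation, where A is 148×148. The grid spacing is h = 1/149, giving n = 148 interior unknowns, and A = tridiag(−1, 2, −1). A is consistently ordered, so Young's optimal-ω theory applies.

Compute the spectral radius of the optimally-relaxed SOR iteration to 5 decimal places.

spectrum of D⁻¹(L+U) = {cos(kπ/149) : 1≤k≤148}; ρ_J = cos(π/149) = 0.99978.
1 − cos²(π/149) = sin²(π/149) ⇒ √(1−ρ_J²) = sin(π/149) = 0.021083.
ω* = 2 / (1 + 0.021083) = 2 / 1.021083 ≈ 1.95870.
and ρ(B_{ω*}) = 1.95870 − 1 = 0.95870.

ρ_SOR = 0.95870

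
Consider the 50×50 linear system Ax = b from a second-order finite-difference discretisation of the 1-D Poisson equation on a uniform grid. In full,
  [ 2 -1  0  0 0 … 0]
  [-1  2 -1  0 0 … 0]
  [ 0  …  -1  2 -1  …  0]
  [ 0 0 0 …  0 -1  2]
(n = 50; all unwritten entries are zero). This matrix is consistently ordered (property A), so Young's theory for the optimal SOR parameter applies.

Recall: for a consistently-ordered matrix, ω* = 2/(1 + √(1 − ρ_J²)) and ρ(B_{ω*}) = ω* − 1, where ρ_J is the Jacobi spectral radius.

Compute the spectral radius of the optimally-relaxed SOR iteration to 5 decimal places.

ρ_SOR = 0.88402

B_J for the 50×50 system has eigenvalues cos(kπ/51); ρ_J = cos(π/51) = 0.99810.
√(1−ρ_J²) simplifies to sin(π/51) = 0.061561.
ω* = 2/(1+0.061561) = 1.88402
ρ_SOR = ω* − 1 ≈ 0.88402.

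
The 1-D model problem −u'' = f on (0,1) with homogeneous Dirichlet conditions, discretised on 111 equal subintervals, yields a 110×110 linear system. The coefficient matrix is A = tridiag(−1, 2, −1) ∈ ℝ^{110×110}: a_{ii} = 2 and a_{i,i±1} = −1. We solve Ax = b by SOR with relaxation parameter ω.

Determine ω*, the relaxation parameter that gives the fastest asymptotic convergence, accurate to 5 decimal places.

ω* = 1.94496

n=110: λ(B_J) = 1 − λ(A)/2 = cos(kπ/111); k=1 gives ρ_J = 0.99960.
√(1−ρ_J²) = |sin(π/111)| = 0.028299
Young: ω* = 2/(1+√(1−ρ_J²)) = 2/(1+0.028299) = 2/1.028299 = 1.94496.
Hence ρ(B_{ω*}) = 1.94496 − 1 = 0.94496.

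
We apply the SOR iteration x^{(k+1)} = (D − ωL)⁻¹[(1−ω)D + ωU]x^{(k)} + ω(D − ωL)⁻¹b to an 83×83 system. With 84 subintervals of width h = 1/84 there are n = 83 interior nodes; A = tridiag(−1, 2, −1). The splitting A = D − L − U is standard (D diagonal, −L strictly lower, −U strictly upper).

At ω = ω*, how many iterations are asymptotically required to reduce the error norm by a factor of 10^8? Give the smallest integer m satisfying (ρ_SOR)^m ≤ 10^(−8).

m = 247

½·tridiag(1,0,1) at n=83: λ_k = cos(kπ/84); max |λ| at k=1 ⇒ ρ_J = cos(π/84) ≈ 0.9993007.
root = sin(π/84) = 0.0373912  (since 1−cos² = sin²).
ω* = 2 / (1 + 0.0373912) = 2 / 1.0373912 ≈ 1.9279130.
[ρ_SOR] ω* − 1 = 0.9279130.
ρ_SOR^m ≤ 10^(−8) ⇔ m ≥ 8·ln10/(−ln 0.9279130) = 18.4207/0.0748173 = 246.209; m = ⌈246.209⌉ = 247.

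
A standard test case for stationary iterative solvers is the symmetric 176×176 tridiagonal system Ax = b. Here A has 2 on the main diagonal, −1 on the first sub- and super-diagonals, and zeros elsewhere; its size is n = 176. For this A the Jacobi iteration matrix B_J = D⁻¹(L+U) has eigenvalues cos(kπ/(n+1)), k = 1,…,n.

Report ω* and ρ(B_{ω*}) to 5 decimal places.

With n=176, ρ(Jacobi) = cos(π/177) = 0.99984.
√(1 − cos²(π/177)) = sin(π/177) ≈ 0.017748.
ω* = 2/(1+0.017748) = 1.96512
Hence ρ(B_{ω*}) = 1.96512 − 1 = 0.96512.

ω* = 1.96512, ρ_SOR = 0.96512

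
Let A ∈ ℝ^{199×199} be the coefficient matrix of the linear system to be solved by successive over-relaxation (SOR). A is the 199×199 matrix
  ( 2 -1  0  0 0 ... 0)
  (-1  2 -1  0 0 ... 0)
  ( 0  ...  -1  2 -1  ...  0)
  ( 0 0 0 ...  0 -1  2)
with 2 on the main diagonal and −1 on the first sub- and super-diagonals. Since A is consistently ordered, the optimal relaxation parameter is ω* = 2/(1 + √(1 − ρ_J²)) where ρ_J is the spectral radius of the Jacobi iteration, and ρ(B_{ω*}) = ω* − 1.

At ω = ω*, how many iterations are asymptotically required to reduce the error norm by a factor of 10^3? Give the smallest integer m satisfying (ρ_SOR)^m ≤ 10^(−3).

m = 220

ρ_J = max_k |cos(kπ/200)| = cos(π/200) = 0.9998766
1 − cos²(π/200) = sin²(π/200) ⇒ √(1−ρ_J²) = sin(π/200) = 0.0157073.
ω* = 2/(1 + 0.0157073) = 2/1.0157073 = 1.9690712.
ρ(B_{ω*}) = ω*−1 = 0.9690712
For 3 digits: m = 3·ln10 / (−ln 0.9690712) = 6.90776/0.0314172 = 219.872; round up → m = 220.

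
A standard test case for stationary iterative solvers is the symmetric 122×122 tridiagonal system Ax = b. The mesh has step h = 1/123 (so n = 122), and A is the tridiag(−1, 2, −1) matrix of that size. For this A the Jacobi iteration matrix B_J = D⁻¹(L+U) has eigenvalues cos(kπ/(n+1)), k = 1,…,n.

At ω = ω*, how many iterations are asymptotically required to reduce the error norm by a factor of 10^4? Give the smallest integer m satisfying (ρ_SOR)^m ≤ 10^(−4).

[ρ_J] n=122: ρ(B_J) = cos(π/(n+1)) = cos(π/123) = 0.9996738.
√(1−ρ_J²) = |sin(π/123)| = 0.0255386
ω* = 2 / (1 + 0.0255386) = 2 / 1.0255386 ≈ 1.9501948.
and ρ(B_{ω*}) = 1.9501948 − 1 = 0.9501948.
4·ln10 = 9.21034; −ln(0.9501948) = 0.0510883; m = ⌈9.21034/0.0510883⌉ = ⌈180.283⌉ = 181.

m = 181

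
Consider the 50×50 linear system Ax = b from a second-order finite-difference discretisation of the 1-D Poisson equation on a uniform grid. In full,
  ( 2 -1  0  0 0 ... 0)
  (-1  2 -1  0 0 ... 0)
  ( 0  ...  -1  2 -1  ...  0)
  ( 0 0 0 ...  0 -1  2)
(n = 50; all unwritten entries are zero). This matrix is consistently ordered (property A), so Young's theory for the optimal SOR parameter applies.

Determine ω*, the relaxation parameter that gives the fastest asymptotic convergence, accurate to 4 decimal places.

ρ_J = max_k |cos(kπ/51)| = cos(π/51) = 0.9981
1 − cos²(π/51) = sin²(π/51) ⇒ √(1−ρ_J²) = sin(π/51) = 0.06156.
ω* = 2/(1 + 0.06156) = 2/1.06156 = 1.8840.
ρ(B_{ω*}) = ω*−1 = 0.8840

ω* = 1.8840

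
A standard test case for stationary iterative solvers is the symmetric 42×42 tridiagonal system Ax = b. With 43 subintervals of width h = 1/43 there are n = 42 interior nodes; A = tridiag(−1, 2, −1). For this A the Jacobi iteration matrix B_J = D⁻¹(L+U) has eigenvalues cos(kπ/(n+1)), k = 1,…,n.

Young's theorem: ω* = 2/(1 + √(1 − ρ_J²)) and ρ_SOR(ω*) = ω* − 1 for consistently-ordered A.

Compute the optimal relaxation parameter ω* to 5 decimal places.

ω* = 1.86394

n=42: λ(B_J) = 1 − λ(A)/2 = cos(kπ/43); k=1 gives ρ_J = 0.99733.
√(1 − cos²(π/43)) = sin(π/43) ≈ 0.072995.
ω* = 2/(1 + 0.072995) = 2/1.072995 = 1.86394.
ρ_SOR = ω* − 1 ≈ 0.86394.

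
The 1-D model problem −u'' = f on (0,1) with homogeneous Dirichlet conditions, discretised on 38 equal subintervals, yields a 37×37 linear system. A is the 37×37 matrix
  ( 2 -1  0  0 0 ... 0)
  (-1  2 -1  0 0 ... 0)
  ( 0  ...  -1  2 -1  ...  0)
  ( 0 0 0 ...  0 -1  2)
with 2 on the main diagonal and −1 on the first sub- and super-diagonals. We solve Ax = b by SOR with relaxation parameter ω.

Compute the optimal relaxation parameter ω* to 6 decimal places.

ω* = 1.847440

spectrum of D⁻¹(L+U) = {cos(kπ/38) : 1≤k≤37}; ρ_J = cos(π/38) = 0.996584.
root = sin(π/38) = 0.0825793  (since 1−cos² = sin²).
ω* = 2 / (1 + 0.0825793) = 2 / 1.0825793 ≈ 1.847440.
[ρ_SOR] ω* − 1 = 0.847440.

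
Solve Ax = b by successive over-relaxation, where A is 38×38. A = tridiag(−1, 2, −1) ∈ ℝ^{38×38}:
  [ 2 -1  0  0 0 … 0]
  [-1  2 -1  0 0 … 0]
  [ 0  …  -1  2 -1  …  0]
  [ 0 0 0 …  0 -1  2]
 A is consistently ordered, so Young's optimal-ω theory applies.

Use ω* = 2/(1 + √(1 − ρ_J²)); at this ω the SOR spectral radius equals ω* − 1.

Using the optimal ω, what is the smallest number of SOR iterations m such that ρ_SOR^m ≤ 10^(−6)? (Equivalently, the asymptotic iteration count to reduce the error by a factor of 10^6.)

[ρ_J] n=38: ρ(B_J) = cos(π/(n+1)) = cos(π/39) = 0.9967573.
1 − cos²(π/39) = sin²(π/39) ⇒ √(1−ρ_J²) = sin(π/39) = 0.0804666.
ω* = 2 / (1 + 0.0804666) = 2 / 1.0804666 ≈ 1.8510521.
ρ_SOR = ω* − 1 = 1.8510521 − 1 = 0.8510521.
(0.8510521)^m ≤ 10^{−6}  ⇒  m·ln(0.8510521) ≤ −6·ln10  ⇒  m ≥ 85.661  ⇒  m = 86

m = 86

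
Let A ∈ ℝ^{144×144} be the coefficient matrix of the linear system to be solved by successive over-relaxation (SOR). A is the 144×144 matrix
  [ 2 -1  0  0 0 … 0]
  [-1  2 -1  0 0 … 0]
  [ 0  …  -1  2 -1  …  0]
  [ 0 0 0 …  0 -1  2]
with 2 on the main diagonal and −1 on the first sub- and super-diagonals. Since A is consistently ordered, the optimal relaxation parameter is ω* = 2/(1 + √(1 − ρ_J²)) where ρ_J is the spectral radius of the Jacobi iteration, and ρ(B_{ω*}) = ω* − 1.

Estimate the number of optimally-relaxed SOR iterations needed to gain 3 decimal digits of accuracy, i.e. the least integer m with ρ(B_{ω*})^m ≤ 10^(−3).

m = 160

n=144: λ(B_J) = 1 − λ(A)/2 = cos(kπ/145); k=1 gives ρ_J = 0.9997653.
root = sin(π/145) = 0.0216645  (since 1−cos² = sin²).
ω* = 2/(1 + 0.0216645) = 2/1.0216645 = 1.9575898.
ρ(B_{ω*}) = ω*−1 = 0.9575898
(0.9575898)^m ≤ 10^{−3}  ⇒  m·ln(0.9575898) ≤ −3·ln10  ⇒  m ≥ 159.401  ⇒  m = 160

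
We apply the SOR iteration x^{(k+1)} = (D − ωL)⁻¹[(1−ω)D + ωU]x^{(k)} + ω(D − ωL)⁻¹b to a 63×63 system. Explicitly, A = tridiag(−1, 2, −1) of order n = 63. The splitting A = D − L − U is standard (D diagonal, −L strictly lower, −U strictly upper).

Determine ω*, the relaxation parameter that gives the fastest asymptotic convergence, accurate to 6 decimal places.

ω* = 1.906455

[ρ_J] n=63: ρ(B_J) = cos(π/(n+1)) = cos(π/64) = 0.998795.
1 − cos²(π/64) = sin²(π/64) ⇒ √(1−ρ_J²) = sin(π/64) = 0.0490677.
So ω* = 2/1.0490677 = 1.906455 (Young).
ρ_SOR = ω* − 1 = 1.906455 − 1 = 0.906455.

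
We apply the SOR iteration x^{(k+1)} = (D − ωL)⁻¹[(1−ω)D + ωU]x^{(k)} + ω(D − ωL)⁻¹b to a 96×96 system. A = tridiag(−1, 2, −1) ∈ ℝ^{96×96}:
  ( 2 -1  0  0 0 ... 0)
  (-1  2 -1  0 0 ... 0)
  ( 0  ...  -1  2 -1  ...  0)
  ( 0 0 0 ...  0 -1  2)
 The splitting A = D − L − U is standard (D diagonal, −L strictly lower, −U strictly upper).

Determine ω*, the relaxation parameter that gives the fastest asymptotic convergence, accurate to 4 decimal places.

ω* = 1.9373

With n=96, ρ(Jacobi) = cos(π/97) = 0.9995.
√(1 − cos²(π/97)) = sin(π/97) ≈ 0.03238.
Young: ω* = 2/(1+√(1−ρ_J²)) = 2/(1+0.03238) = 2/1.03238 = 1.9373.
At ω = 1.9373 every |λ(B_ω)| = ω−1, so ρ_SOR = 0.9373.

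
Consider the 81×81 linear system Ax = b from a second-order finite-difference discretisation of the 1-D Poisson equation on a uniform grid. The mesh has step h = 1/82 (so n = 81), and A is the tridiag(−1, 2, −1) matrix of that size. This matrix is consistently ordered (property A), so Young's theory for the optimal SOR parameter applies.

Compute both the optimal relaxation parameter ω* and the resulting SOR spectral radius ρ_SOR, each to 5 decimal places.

½·tridiag(1,0,1) at n=81: λ_k = cos(kπ/82); max |λ| at k=1 ⇒ ρ_J = cos(π/82) ≈ 0.99927.
√(1−ρ_J²) simplifies to sin(π/82) = 0.038303.
ω* = 2/(1+0.038303) = 1.92622
ρ(B_{ω*}) = ω*−1 = 0.92622

ω* = 1.92622, ρ_SOR = 0.92622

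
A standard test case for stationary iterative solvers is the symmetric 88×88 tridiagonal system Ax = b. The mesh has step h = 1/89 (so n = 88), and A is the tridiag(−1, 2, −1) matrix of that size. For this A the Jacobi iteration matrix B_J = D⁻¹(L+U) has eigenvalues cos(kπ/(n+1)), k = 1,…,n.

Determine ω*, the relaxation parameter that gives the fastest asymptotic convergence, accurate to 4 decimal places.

ω* = 1.9318

n=88: λ(B_J) = 1 − λ(A)/2 = cos(kπ/89); k=1 gives ρ_J = 0.9994.
1 − cos²(π/89) = sin²(π/89) ⇒ √(1−ρ_J²) = sin(π/89) = 0.03529.
ω* = 2/(1+0.03529) = 1.9318
and ρ(B_{ω*}) = 1.9318 − 1 = 0.9318.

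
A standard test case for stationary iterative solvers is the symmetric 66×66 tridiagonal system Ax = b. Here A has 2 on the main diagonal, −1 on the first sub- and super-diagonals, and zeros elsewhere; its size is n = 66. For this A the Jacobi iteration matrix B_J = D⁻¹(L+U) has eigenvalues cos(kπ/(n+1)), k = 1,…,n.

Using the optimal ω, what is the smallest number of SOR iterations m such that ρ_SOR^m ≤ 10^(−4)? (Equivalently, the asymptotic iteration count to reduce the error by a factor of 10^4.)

m = 99

½·tridiag(1,0,1) at n=66: λ_k = cos(kπ/67); max |λ| at k=1 ⇒ ρ_J = cos(π/67) ≈ 0.9989009.
1 − cos²(π/67) = sin²(π/67) ⇒ √(1−ρ_J²) = sin(π/67) = 0.0468723.
So ω* = 2/1.0468723 = 1.9104527 (Young).
and ρ(B_{ω*}) = 1.9104527 − 1 = 0.9104527.
(0.9104527)^m ≤ 10^{−4}  ⇒  m·ln(0.9104527) ≤ −4·ln10  ⇒  m ≥ 98.177  ⇒  m = 99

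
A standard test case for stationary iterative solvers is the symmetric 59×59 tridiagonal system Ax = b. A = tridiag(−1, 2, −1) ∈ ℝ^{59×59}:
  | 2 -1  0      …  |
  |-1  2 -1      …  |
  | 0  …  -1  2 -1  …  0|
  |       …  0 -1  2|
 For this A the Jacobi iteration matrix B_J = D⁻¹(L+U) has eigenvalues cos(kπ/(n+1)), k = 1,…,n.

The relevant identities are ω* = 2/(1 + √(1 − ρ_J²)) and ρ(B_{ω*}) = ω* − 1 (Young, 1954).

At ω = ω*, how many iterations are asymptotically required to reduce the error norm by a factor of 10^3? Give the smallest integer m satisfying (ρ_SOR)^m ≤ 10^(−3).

n=59: λ(B_J) = 1 − λ(A)/2 = cos(kπ/60); k=1 gives ρ_J = 0.9986295.
1 − cos²(π/60) = sin²(π/60) ⇒ √(1−ρ_J²) = sin(π/60) = 0.0523360.
ω* = 2 / (1 + 0.0523360) = 2 / 1.0523360 ≈ 1.9005337.
Hence ρ(B_{ω*}) = 1.9005337 − 1 = 0.9005337.
(0.9005337)^m ≤ 10^{−3}  ⇒  m·ln(0.9005337) ≤ −3·ln10  ⇒  m ≥ 65.934  ⇒  m = 66

m = 66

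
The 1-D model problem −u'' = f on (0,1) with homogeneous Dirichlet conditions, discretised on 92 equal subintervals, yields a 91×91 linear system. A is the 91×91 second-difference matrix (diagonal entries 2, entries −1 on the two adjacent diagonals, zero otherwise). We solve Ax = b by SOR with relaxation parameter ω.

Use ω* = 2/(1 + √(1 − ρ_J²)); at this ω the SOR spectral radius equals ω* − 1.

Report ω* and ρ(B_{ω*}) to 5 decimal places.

spectrum of D⁻¹(L+U) = {cos(kπ/92) : 1≤k≤91}; ρ_J = cos(π/92) = 0.99942.
√(1−ρ_J²) simplifies to sin(π/92) = 0.034141.
[ω*] 2 ÷ (1 + 0.034141) = 2 ÷ 1.034141 = 1.93397.
and ρ(B_{ω*}) = 1.93397 − 1 = 0.93397.

ω* = 1.93397, ρ_SOR = 0.93397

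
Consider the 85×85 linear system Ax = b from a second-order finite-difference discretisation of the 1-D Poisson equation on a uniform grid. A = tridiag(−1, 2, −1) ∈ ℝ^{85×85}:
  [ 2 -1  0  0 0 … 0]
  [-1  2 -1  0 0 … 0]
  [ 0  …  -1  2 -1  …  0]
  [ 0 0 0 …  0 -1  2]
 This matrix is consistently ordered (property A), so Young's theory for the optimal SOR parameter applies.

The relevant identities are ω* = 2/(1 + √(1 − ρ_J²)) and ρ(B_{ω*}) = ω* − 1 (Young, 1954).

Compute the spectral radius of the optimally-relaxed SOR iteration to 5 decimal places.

ρ_SOR = 0.92953

spectrum of D⁻¹(L+U) = {cos(kπ/86) : 1≤k≤85}; ρ_J = cos(π/86) = 0.99933.
√(1 − cos²(π/86)) = sin(π/86) ≈ 0.036522.
ω* = 2/(1+0.036522) = 1.92953
ρ_SOR = ω* − 1 ≈ 0.92953.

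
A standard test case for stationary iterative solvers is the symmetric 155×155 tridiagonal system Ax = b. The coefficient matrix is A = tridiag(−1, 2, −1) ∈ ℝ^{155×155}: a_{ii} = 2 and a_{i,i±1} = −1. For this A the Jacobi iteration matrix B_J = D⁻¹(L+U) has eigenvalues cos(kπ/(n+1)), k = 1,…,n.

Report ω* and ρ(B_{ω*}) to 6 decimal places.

ω* = 1.960521, ρ_SOR = 0.960521

½·tridiag(1,0,1) at n=155: λ_k = cos(kπ/156); max |λ| at k=1 ⇒ ρ_J = cos(π/156) ≈ 0.999797.
√(1−ρ_J²) simplifies to sin(π/156) = 0.0201371.
ω* = 2/(1+0.0201371) = 1.960521
At ω = 1.960521 every |λ(B_ω)| = ω−1, so ρ_SOR = 0.960521.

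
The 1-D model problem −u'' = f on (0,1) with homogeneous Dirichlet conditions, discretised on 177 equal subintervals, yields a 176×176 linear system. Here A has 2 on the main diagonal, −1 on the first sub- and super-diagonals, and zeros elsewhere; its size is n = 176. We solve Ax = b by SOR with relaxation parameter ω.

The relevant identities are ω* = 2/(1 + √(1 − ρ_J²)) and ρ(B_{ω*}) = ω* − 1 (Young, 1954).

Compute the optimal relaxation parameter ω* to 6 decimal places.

[ρ_J] n=176: ρ(B_J) = cos(π/(n+1)) = cos(π/177) = 0.999842.
root = sin(π/177) = 0.0177482  (since 1−cos² = sin²).
ω* = 2/(1+0.0177482) = 1.965123
[ρ_SOR] ω* − 1 = 0.965123.

ω* = 1.965123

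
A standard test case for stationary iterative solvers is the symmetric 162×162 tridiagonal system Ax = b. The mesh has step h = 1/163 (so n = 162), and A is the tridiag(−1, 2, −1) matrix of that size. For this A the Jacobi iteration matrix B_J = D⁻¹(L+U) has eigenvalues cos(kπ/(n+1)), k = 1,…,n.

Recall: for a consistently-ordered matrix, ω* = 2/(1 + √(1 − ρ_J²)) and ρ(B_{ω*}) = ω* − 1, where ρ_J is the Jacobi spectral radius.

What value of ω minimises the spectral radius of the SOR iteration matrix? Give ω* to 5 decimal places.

spectrum of D⁻¹(L+U) = {cos(kπ/163) : 1≤k≤162}; ρ_J = cos(π/163) = 0.99981.
√(1−ρ_J²) simplifies to sin(π/163) = 0.019272.
ω* = 2/(1 + 0.019272) = 2/1.019272 = 1.96218.
ρ_SOR = ω* − 1 ≈ 0.96218.

ω* = 1.96218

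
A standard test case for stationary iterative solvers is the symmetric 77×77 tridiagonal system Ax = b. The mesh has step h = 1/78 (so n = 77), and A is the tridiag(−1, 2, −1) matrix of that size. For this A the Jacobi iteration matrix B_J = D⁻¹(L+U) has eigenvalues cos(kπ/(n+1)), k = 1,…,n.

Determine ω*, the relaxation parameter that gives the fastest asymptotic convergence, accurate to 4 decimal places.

n=77: λ(B_J) = 1 − λ(A)/2 = cos(kπ/78); k=1 gives ρ_J = 0.9992.
√(1 − cos²(π/78)) = sin(π/78) ≈ 0.04027.
ω* = 2 / (1 + 0.04027) = 2 / 1.04027 ≈ 1.9226.
Hence ρ(B_{ω*}) = 1.9226 − 1 = 0.9226.

ω* = 1.9226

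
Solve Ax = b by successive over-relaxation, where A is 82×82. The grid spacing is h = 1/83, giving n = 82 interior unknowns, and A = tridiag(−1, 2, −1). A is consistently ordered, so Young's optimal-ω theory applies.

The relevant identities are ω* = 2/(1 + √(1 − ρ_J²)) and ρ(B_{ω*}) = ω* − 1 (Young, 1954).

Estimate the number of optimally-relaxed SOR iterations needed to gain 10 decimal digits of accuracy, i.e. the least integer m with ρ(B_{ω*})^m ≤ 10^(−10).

B_J for the 82×82 system has eigenvalues cos(kπ/83); ρ_J = cos(π/83) = 0.9992838.
√(1−ρ_J²) simplifies to sin(π/83) = 0.0378415.
ω* = 2/(1+0.0378415) = 1.9270765
ρ_SOR = ω* − 1 ≈ 0.9270765.
(0.9270765)^m ≤ 10^{−10}  ⇒  m·ln(0.9270765) ≤ −10·ln10  ⇒  m ≥ 304.096  ⇒  m = 305

m = 305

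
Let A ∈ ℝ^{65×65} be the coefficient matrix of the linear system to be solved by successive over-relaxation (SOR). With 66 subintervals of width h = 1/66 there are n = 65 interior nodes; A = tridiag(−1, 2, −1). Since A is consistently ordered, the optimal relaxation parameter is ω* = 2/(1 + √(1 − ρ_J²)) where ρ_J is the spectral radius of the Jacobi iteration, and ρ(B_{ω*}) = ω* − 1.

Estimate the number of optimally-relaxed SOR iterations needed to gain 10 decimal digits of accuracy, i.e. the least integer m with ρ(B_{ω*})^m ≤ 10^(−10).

m = 242

½·tridiag(1,0,1) at n=65: λ_k = cos(kπ/66); max |λ| at k=1 ⇒ ρ_J = cos(π/66) ≈ 0.9988673.
root = sin(π/66) = 0.0475819  (since 1−cos² = sin²).
Then 2/(1+√(1−ρ_J²)) = 2/(1+0.0475819); ω* = 2/1.0475819 = 1.9091586.
and ρ(B_{ω*}) = 1.9091586 − 1 = 0.9091586.
(0.9091586)^m ≤ 10^{−10}  ⇒  m·ln(0.9091586) ≤ −10·ln10  ⇒  m ≥ 241.778  ⇒  m = 242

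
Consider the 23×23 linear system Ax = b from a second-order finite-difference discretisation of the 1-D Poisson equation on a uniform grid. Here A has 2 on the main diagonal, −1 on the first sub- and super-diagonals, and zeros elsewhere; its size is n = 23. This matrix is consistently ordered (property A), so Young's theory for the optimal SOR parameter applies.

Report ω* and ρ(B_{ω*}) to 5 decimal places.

With n=23, ρ(Jacobi) = cos(π/24) = 0.99144.
√(1 − cos²(π/24)) = sin(π/24) ≈ 0.130526.
[ω*] 2 ÷ (1 + 0.130526) = 2 ÷ 1.130526 = 1.76909.
ρ_SOR = ω* − 1 ≈ 0.76909.

ω* = 1.76909, ρ_SOR = 0.76909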